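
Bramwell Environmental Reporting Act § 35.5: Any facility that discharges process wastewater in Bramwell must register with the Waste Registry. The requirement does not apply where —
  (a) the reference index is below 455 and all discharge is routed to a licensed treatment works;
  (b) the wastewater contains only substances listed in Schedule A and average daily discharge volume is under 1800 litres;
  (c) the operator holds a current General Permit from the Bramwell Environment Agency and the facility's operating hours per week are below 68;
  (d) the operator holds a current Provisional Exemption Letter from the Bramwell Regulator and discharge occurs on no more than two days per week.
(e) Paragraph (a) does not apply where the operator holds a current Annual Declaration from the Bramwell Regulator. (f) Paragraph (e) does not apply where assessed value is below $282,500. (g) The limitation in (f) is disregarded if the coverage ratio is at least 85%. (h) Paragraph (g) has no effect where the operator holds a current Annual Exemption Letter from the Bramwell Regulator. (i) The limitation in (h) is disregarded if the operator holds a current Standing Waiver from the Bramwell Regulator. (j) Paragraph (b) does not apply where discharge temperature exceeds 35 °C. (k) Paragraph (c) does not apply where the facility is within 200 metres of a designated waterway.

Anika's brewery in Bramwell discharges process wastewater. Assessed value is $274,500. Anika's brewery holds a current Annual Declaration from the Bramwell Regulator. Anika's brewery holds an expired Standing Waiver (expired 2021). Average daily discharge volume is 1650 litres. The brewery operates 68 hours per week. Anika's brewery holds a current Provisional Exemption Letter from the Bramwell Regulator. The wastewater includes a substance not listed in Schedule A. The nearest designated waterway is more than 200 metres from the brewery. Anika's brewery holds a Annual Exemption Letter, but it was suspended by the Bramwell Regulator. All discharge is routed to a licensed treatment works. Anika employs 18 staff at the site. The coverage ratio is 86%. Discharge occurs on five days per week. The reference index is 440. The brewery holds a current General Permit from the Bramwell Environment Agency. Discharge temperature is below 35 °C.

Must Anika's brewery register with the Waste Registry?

Yes — Anika's brewery must register with the Waste Registry.

Exception (a)'s conditions are all satisfied: the reference index is 440, below the 455 limit; discharge is routed to a licensed treatment works. But: (e) applies — a current Annual Declaration is held. (f) would limit (e) — assessed value is $274,500, below the $282,500 limit — but (g) sets (f) aside: (g) operates against (f): the coverage ratio is 86%, meeting the 85% threshold. (h), which would lift (g), is not triggered — no current Annual Exemption Letter is held. So (a) is unavailable.
Exception (b) does not apply: the wastewater includes a non-Schedule-A substance.
Exception (c) fails — the facility's operating hours per week are 68, not below 68.
Exception (d) fails — discharge occurs on five days per week.
No exception displaces § 35.5.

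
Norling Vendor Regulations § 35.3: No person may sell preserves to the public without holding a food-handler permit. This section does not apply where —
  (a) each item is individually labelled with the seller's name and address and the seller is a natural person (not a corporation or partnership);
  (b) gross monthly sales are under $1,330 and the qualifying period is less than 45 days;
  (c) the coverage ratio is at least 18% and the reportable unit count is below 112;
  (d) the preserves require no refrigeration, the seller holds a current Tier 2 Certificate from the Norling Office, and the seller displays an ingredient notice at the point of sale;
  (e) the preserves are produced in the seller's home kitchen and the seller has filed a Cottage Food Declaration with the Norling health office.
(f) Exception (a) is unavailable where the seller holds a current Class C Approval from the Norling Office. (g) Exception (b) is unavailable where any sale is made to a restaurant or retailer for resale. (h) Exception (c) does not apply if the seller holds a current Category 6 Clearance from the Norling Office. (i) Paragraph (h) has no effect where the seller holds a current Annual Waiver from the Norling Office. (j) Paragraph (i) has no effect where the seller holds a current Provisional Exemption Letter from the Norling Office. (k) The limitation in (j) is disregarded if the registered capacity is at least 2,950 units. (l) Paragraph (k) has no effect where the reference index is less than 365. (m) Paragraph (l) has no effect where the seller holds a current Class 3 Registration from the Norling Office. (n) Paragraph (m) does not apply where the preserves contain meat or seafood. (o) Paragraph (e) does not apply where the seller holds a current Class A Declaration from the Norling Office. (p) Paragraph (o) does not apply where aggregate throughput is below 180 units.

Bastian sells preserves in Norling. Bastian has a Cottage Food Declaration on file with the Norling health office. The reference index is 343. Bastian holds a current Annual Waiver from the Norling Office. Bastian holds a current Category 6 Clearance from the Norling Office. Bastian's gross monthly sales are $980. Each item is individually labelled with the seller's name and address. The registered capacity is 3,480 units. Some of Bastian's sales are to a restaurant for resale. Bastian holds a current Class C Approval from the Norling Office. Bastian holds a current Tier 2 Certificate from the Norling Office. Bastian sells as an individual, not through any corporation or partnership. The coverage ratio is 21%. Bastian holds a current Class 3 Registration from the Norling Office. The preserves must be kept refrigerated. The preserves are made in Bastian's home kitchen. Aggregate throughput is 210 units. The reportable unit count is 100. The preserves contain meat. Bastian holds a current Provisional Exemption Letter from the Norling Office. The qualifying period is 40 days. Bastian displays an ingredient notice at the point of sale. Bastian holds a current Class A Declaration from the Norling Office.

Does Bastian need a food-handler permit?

Exception (a)'s conditions are all satisfied: items are individually labelled; the seller is a natural person. Turning to paragraph (f): (f) operates — a current Class C Approval is held. Exception (a) does not apply.
Exception (b): gross monthly sales are $980, under the $1,330 limit; the qualifying period is 40 days, less than the 45 days limit — every condition holds. But: (g) applies — some sales are to a restaurant for resale. Exception (b) does not apply.
Exception (c): the coverage ratio is 21%, meeting the 18% threshold; the reportable unit count is 100, below the 112 limit — every condition holds. But: (h) is engaged — a current Category 6 Clearance is held. (i) applies (a current Annual Waiver is held), but is displaced by (j): (j) operates against (i): a current Provisional Exemption Letter is held. (k) applies (the registered capacity is 3,480 units, meeting the 2,950 units threshold), but is set aside by (l): (l) operates — the reference index is 343, less than the 365 limit. (m) would limit (l) — a current Class 3 Registration is held — but (n) sets (m) aside: (n) is engaged — the preserves contain meat. Exception (c) does not apply.
Exception (d) does not apply: the preserves require refrigeration.
Exception (e): the preserves are home-kitchen produced; a Cottage Food Declaration is on file — every condition holds. However, paragraphs (o)–(p) must be considered: (o) operates against (e): a current Class A Declaration is held. (p) does not operate here (aggregate throughput is 210 units, not below 180 units), so (o) stands. So (e) is unavailable.
No exception is made out. Bastian falls within the general rule.

Yes — Bastian must hold a food-handler permit.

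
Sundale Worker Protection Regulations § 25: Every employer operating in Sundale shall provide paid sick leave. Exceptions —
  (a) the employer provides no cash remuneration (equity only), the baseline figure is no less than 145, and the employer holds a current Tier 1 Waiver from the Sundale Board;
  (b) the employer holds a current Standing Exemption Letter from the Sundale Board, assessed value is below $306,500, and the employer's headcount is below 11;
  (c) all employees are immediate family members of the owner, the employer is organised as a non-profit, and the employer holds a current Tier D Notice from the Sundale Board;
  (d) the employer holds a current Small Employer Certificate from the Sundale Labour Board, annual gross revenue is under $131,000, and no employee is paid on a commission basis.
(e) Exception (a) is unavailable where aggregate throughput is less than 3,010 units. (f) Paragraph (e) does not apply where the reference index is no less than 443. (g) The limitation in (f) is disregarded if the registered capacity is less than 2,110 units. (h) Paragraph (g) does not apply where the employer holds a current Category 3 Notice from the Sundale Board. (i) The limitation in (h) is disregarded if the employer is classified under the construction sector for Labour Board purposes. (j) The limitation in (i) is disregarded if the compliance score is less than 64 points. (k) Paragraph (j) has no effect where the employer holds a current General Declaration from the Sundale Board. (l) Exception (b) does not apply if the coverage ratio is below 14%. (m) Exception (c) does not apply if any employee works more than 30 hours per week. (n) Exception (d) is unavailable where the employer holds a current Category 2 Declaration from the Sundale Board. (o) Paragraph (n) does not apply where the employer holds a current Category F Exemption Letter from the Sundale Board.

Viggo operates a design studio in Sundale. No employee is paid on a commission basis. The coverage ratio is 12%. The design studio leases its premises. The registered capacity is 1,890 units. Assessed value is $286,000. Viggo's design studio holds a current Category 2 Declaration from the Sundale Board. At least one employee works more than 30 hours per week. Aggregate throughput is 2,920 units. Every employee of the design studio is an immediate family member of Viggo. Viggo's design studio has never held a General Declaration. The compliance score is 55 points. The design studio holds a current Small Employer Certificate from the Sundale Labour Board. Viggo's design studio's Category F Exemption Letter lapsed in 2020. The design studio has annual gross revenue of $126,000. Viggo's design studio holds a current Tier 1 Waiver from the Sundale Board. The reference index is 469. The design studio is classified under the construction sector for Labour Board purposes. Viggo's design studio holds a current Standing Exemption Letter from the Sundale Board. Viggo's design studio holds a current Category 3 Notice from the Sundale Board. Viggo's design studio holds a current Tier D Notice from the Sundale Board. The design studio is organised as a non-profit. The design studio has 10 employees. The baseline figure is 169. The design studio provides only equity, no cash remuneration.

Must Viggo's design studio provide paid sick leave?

All of (a)'s requirements are met (remuneration is equity-only; the baseline figure is 169, meeting the 145 threshold; a current Tier 1 Waiver is held). As to paragraphs (e)–(k): (e) is triggered (aggregate throughput is 2,920 units, less than the 3,010 units limit), but is displaced by (f): (f) operates against (e): the reference index is 469, meeting the 443 threshold. (g) would limit (f) — the registered capacity is 1,890 units, less than the 2,110 units limit — but (h) sets (g) aside: (h) operates against (g): a current Category 3 Notice is held. (i) is triggered (the design studio is classified under the construction sector), but yields to (j): (j) is triggered — the compliance score is 55 points, less than the 64 points limit. (k), which would lift (j), is not triggered — the General Declaration is not current. Exception (a) stands.
Exception (b) is satisfied on its face — a current Standing Exemption Letter is held; assessed value is $286,000, below the $306,500 limit; the employer's headcount is 10, below the 11 limit. But applying paragraph (l): (l) is engaged — the coverage ratio is 12%, below the 14% limit. Exception (b) does not apply.
Exception (c)'s conditions are all satisfied: every employee is an immediate family member; the employer is a non-profit; a current Tier D Notice is held. But applying paragraph (m): (m) applies — at least one employee exceeds 30 hours/week. So (c) is unavailable.
Exception (d) is satisfied on its face — a current Small Employer Certificate is held; annual gross revenue is $126,000, under the $131,000 limit; no employee is paid on commission. But: (n) is triggered — a current Category 2 Declaration is held. (o) is not triggered (the Category F Exemption Letter is not current), so (n) stands. (d) is therefore removed.

No — exception (a) applies; Viggo's design studio is not required to provide paid sick leave.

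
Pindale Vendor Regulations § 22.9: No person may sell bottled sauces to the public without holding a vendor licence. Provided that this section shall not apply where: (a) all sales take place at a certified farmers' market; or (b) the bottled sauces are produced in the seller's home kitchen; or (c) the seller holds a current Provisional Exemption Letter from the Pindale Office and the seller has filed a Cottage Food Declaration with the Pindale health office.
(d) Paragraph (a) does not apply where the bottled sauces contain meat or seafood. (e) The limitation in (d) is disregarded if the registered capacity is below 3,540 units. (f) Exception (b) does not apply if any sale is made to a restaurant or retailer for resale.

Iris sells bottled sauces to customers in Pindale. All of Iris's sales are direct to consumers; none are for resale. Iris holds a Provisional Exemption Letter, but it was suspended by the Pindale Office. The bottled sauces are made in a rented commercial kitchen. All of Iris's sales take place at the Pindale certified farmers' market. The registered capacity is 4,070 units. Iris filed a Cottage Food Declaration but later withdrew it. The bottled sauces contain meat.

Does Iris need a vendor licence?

Yes — Iris must hold a vendor licence.

Exception (a) is satisfied on its face — all sales are at a certified farmers' market. However, paragraphs (d)–(e) must be considered: (d) applies — the bottled sauces contain meat. (e), which would lift (d), does not operate here — the registered capacity is 4,070 units, not below 3,540 units. So (a) is unavailable.
Exception (b) does not apply: the bottled sauces are made in a commercial kitchen, not a home kitchen.
Exception (c) fails — no current Provisional Exemption Letter is held.
No exception displaces § 22.9.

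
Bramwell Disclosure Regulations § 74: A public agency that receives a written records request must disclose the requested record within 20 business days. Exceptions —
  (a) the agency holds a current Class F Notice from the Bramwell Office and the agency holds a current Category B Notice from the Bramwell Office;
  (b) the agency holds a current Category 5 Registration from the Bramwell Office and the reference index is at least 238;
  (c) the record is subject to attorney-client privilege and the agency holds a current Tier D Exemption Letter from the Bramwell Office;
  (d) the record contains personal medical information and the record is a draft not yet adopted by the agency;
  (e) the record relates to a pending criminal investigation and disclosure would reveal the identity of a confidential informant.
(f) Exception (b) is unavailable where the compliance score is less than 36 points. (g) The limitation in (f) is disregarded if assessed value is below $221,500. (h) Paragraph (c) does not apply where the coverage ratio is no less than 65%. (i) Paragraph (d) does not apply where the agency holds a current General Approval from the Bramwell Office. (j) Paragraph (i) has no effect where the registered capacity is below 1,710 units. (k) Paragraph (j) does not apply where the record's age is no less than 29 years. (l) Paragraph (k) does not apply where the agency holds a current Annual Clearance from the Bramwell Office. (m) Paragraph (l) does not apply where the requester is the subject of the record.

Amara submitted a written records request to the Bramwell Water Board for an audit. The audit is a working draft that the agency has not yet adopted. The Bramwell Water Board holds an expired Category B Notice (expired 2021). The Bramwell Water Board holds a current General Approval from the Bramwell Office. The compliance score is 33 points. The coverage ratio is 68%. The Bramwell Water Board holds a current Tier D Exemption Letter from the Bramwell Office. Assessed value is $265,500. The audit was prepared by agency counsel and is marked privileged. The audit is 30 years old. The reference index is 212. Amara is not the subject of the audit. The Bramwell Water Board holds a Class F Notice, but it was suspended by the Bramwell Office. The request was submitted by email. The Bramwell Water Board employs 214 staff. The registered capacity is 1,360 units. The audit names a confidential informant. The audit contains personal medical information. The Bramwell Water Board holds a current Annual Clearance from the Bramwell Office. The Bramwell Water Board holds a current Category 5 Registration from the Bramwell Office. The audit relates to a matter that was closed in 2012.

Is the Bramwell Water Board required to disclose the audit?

Exception (a) requires that the agency holds a current Class F Notice from the Bramwell Office; but there is no Class F Notice in force, so (a) is unavailable.
Exception (b) requires that the reference index is at least 238; but the reference index is 212, short of 238, so (b) is unavailable.
Exception (c) is satisfied on its face — the audit is privileged; a current Tier D Exemption Letter is held. However, paragraph (h) must be considered: (h) operates against (c): the coverage ratio is 68%, meeting the 65% threshold. So (c) is unavailable.
All of (d)'s requirements are met (the audit contains personal medical information; the audit is an unadopted draft). Considering the limiting provisions: (i) would limit (d) — a current General Approval is held — but (j) sets (i) aside: (j) operates against (i): the registered capacity is 1,360 units, below the 1,710 units limit. (k) would limit (j) — the record's age is 30 years, meeting the 29 years threshold — but (l) sets (k) aside: (l) operates against (k): a current Annual Clearance is held. (m) does not operate here (Amara is not the subject of the audit), so (l) stands. Exception (d) stands.
Exception (e) fails — the audit relates to a closed matter.

No — exception (d) applies; the Bramwell Water Board is not required to disclose the audit.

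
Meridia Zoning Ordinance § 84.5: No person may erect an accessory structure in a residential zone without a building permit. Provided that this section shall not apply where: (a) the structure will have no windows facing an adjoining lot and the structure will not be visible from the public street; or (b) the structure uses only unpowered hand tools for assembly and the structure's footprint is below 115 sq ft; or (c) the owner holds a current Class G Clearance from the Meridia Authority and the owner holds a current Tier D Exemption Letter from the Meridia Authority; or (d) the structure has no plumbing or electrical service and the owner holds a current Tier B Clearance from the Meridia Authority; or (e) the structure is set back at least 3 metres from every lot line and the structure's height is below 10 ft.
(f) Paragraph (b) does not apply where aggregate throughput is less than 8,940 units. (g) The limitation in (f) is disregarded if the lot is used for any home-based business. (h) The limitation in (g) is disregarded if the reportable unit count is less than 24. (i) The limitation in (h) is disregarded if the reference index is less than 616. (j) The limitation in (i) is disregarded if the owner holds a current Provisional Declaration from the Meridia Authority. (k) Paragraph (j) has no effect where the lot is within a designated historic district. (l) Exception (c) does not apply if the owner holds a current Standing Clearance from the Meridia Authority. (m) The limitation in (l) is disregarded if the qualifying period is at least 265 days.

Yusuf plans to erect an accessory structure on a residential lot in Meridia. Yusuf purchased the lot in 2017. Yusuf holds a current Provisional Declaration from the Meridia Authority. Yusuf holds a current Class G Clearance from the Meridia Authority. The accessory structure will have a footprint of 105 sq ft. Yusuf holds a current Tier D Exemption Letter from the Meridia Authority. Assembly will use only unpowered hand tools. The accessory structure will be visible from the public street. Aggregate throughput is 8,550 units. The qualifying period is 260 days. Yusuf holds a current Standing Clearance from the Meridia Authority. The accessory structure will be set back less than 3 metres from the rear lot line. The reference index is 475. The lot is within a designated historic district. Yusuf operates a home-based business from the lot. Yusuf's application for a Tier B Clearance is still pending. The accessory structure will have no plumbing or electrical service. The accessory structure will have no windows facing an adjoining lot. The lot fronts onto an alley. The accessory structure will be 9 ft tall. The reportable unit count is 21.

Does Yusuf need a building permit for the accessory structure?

No — exception (b) applies; Yusuf does not need a building permit.

Exception (a) does not apply: the structure will be visible from the street.
All of (b)'s requirements are met (assembly uses only hand tools; the structure's footprint is 105 sq ft, below the 115 sq ft limit). Considering the limiting provisions: (f) is triggered (aggregate throughput is 8,550 units, less than the 8,940 units limit), but is overridden by (g): (g) operates — a home-based business operates on the lot. (h) would limit (g) — the reportable unit count is 21, less than the 24 limit — but (i) sets (h) aside: (i) operates against (h): the reference index is 475, less than the 616 limit. (j) is engaged (a current Provisional Declaration is held), but is itself disapplied by (k): (k) operates — the lot is in a historic district. (b) remains available.
Exception (c) is satisfied on its face — a current Class G Clearance is held; a current Tier D Exemption Letter is held. However, paragraphs (l)–(m) must be considered: (l) is triggered — a current Standing Clearance is held. (m), which would lift (l), is inapplicable — the qualifying period is 260 days, short of 265 days. Exception (c) does not apply.
Exception (d) fails — there is no Tier B Clearance in force.
Exception (e) fails — the rear setback is under 3 m.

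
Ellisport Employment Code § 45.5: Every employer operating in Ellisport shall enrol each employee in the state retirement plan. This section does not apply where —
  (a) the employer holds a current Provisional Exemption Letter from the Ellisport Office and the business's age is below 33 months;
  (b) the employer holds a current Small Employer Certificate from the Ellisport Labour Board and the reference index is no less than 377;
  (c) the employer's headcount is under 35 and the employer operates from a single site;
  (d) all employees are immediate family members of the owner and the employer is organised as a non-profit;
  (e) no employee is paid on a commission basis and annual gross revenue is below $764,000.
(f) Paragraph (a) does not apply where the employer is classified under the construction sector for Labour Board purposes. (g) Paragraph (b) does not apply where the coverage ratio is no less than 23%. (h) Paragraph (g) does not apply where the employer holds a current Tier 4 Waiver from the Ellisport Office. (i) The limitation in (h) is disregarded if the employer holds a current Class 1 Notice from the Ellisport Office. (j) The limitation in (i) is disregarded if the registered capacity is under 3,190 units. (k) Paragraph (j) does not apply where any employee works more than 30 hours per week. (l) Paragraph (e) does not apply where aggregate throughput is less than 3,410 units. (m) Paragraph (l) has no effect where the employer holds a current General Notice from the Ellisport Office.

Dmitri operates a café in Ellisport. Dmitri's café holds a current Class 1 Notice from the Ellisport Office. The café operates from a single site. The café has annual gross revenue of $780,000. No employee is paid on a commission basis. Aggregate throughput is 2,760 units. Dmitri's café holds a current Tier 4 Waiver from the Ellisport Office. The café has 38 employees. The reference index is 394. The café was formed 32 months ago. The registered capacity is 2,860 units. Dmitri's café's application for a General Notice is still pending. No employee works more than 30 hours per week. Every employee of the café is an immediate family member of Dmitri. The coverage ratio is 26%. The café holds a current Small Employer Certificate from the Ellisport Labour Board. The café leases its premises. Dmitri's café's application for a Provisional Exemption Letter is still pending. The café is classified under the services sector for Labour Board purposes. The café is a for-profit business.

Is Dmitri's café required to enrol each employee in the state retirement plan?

No — exception (b) applies; Dmitri's café is not required to enrol each employee in the state retirement plan.

Exception (a) does not apply: the Provisional Exemption Letter is not current.
All of (b)'s requirements are met (a current Small Employer Certificate is held; the reference index is 394, meeting the 377 threshold). Under paragraphs (g)–(k): (g) would limit (b) — the coverage ratio is 26%, meeting the 23% threshold — but (h) sets (g) aside: (h) is triggered — a current Tier 4 Waiver is held. (i) would limit (h) — a current Class 1 Notice is held — but (j) sets (i) aside: (j) is engaged — the registered capacity is 2,860 units, under the 3,190 units limit. (k), which would lift (j), is not triggered — no employee exceeds 30 hours/week. (b) remains available.
Exception (c) does not apply: the employer's headcount is 38, not under 35.
Exception (d) requires that the employer is organised as a non-profit; but the employer is for-profit, so (d) is unavailable.
Exception (e) fails — annual gross revenue is $780,000, not below $764,000.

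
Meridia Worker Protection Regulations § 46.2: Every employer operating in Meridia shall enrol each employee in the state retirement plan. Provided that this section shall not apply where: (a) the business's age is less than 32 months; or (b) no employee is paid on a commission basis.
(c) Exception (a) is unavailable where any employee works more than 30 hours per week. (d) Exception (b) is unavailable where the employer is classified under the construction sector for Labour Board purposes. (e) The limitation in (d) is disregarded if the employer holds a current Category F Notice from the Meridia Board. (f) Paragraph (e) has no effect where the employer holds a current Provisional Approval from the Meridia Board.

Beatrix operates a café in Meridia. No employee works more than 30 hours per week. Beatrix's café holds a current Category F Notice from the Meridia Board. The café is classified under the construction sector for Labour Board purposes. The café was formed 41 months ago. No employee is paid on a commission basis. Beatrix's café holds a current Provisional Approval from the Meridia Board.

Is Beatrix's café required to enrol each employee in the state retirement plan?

Yes — Beatrix's café must enrol each employee in the state retirement plan.

Exception (a) fails — the business's age is 41 months, not less than 32 months.
Exception (b) is satisfied on its face — no employee is paid on commission. However, paragraphs (d)–(f) must be considered: (d) is engaged — the café is classified under the construction sector. (e) would limit (d) — a current Category F Notice is held — but (f) sets (e) aside: (f) operates — a current Provisional Approval is held. So (b) is unavailable.
No exception is made out. Beatrix's café falls within the general rule.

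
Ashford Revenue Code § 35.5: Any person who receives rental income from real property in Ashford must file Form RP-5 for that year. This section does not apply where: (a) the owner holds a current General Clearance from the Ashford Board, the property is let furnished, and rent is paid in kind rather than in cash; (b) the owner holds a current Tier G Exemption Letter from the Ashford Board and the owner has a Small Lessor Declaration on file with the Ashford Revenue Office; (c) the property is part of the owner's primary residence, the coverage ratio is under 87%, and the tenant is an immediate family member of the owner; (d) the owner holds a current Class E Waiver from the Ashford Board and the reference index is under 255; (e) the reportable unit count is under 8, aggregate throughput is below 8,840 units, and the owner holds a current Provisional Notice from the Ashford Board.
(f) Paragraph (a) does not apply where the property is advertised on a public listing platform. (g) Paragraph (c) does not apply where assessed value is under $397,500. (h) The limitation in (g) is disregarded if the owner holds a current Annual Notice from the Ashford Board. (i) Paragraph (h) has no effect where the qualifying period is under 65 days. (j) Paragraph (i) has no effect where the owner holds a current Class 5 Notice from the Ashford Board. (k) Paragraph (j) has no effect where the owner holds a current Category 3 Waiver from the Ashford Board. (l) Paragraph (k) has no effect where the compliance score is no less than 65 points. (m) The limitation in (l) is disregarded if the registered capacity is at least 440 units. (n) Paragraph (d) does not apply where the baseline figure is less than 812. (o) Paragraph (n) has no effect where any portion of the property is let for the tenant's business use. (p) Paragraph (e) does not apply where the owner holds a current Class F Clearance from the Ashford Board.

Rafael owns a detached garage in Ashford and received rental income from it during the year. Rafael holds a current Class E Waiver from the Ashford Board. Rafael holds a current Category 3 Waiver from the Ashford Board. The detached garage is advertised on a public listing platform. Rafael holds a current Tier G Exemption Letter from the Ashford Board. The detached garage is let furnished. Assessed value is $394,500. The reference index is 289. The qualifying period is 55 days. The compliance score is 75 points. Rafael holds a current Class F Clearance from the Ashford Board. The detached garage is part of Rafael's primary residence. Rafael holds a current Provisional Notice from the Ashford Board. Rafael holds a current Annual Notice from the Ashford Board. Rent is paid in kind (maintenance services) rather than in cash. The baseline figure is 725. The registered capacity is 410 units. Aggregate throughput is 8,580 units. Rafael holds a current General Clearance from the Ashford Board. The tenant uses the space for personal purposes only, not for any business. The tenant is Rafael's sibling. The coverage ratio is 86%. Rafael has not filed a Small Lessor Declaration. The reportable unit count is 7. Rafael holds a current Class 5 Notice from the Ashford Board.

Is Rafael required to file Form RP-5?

Exception (a)'s conditions are all satisfied: a current General Clearance is held; the property is let furnished; rent is paid in kind. But applying paragraph (f): (f) operates against (a): the property is publicly advertised. (a) is therefore removed.
Exception (b) requires that the owner has a Small Lessor Declaration on file with the Ashford Revenue Office; but no Small Lessor Declaration is on file, so (b) is unavailable.
Exception (c)'s conditions are all satisfied: the detached garage is part of the primary residence; the coverage ratio is 86%, under the 87% limit; the tenant is an immediate family member. Under paragraphs (g)–(m): (g) would limit (c) — assessed value is $394,500, under the $397,500 limit — but (h) sets (g) aside: (h) operates against (g): a current Annual Notice is held. (i) would limit (h) — the qualifying period is 55 days, under the 65 days limit — but (j) sets (i) aside: (j) operates against (i): a current Class 5 Notice is held. (k) is engaged (a current Category 3 Waiver is held), but yields to (l): (l) is triggered — the compliance score is 75 points, meeting the 65 points threshold. (m) is not triggered (the registered capacity is 410 units, short of 440 units), so (l) stands. Exception (c) stands.
Exception (d) requires that the reference index is under 255; but the reference index is 289, not under 255, so (d) is unavailable.
Exception (e)'s conditions are all satisfied: the reportable unit count is 7, under the 8 limit; aggregate throughput is 8,580 units, below the 8,840 units limit; a current Provisional Notice is held. Turning to paragraph (p): (p) operates against (e): a current Class F Clearance is held. (e) is therefore removed.

No — exception (c) applies; Rafael is not required to file Form RP-5.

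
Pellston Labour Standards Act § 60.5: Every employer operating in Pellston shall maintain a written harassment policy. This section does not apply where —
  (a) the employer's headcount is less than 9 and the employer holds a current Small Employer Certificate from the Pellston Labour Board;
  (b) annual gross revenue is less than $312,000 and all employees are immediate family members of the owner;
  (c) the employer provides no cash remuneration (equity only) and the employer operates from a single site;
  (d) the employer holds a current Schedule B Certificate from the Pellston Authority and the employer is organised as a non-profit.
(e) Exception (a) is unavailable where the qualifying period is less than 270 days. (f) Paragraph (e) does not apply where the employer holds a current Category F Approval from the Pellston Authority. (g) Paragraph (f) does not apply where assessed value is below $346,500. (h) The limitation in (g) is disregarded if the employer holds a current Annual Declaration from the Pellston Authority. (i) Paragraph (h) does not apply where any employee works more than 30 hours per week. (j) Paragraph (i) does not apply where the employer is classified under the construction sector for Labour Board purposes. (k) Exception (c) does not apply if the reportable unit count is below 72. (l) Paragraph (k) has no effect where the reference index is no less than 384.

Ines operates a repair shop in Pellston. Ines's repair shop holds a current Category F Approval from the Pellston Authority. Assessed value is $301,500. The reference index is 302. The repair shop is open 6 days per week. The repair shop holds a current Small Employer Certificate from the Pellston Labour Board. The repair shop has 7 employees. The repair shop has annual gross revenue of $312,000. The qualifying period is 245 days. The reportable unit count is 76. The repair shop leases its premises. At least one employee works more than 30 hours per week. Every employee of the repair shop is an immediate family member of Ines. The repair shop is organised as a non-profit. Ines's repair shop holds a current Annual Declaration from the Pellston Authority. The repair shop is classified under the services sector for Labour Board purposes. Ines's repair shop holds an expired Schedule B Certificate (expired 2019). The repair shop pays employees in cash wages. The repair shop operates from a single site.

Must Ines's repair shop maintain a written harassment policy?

Exception (a) is satisfied on its face — the employer's headcount is 7, less than the 9 limit; a current Small Employer Certificate is held. However, paragraphs (e)–(j) must be considered: (e) operates against (a): the qualifying period is 245 days, less than the 270 days limit. (f) applies (a current Category F Approval is held), but is set aside by (g): (g) is triggered — assessed value is $301,500, below the $346,500 limit. (h) would limit (g) — a current Annual Declaration is held — but (i) sets (h) aside: (i) is engaged — at least one employee exceeds 30 hours/week. (j), which would lift (i), is not triggered — the repair shop is classified under the services sector. (a) is therefore removed.
Exception (b) requires that annual gross revenue is less than $312,000; but annual gross revenue is $312,000, not less than $312,000, so (b) is unavailable.
Exception (c) does not apply: employees are paid cash wages.
Exception (d) does not apply: there is no Schedule B Certificate in force.
No exception applies. The general rule governs.

Yes — Ines's repair shop must maintain a written harassment policy.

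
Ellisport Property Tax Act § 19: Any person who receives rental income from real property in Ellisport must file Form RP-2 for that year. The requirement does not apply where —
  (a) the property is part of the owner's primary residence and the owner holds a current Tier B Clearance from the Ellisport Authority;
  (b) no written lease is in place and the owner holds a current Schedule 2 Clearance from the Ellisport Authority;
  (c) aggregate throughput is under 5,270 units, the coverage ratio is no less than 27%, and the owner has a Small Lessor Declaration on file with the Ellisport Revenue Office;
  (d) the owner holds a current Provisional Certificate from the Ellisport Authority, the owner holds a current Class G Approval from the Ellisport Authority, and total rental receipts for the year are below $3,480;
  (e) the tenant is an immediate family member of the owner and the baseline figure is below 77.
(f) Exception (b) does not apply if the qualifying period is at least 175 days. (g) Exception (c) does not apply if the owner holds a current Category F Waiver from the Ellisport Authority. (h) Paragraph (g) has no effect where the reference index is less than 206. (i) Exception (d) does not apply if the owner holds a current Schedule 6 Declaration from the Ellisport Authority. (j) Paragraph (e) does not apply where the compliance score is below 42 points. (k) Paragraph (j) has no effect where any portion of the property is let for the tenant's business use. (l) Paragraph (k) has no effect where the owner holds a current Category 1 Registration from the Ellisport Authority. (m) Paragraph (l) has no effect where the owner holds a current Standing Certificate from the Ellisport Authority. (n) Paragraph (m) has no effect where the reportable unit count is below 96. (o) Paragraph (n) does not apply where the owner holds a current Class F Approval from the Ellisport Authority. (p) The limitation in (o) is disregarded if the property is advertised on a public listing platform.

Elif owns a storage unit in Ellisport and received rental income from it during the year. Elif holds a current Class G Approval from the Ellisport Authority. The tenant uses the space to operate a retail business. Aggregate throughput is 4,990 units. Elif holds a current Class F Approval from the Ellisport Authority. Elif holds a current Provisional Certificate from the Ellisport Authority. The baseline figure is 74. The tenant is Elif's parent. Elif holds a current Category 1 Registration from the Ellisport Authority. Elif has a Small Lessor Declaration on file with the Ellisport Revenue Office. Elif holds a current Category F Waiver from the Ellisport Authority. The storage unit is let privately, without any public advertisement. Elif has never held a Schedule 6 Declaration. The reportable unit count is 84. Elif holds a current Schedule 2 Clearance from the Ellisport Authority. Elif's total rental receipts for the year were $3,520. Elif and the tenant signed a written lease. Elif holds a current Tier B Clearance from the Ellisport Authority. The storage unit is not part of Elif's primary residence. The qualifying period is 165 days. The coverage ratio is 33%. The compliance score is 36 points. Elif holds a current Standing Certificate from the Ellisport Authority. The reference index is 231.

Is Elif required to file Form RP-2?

No — exception (e) applies; Elif is not required to file Form RP-2.

Exception (a) does not apply: the storage unit is not part of the primary residence.
Exception (b) requires that no written lease is in place; but a written lease is in place, so (b) is unavailable.
All of (c)'s requirements are met (aggregate throughput is 4,990 units, under the 5,270 units limit; the coverage ratio is 33%, meeting the 27% threshold; a Small Lessor Declaration is on file). But: (g) operates against (c): a current Category F Waiver is held. (h), which would lift (g), is not triggered — the reference index is 231, not less than 206. (c) is therefore removed.
Exception (d) requires that total rental receipts for the year are below $3,480; but total rental receipts for the year are $3,520, not below $3,480, so (d) is unavailable.
Exception (e): the tenant is an immediate family member; the baseline figure is 74, below the 77 limit — every condition holds. Applying paragraphs (j)–(p): (j) applies (the compliance score is 36 points, below the 42 points limit), but is overridden by (k): (k) applies — the space is let for business use. (l) would limit (k) — a current Category 1 Registration is held — but (m) sets (l) aside: (m) operates against (l): a current Standing Certificate is held. (n) would limit (m) — the reportable unit count is 84, below the 96 limit — but (o) sets (n) aside: (o) is triggered — a current Class F Approval is held. (p) does not operate here (the property is let privately without advertisement), so (o) stands. (e) remains available.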